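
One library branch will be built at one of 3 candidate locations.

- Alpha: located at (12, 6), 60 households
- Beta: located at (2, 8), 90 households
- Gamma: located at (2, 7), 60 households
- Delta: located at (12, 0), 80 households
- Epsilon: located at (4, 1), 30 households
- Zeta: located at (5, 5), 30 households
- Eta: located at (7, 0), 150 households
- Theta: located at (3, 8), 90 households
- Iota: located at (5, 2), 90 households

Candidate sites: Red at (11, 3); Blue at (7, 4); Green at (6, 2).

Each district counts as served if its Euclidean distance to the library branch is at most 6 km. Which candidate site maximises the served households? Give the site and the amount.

Blue, covering 510

Coverage radius r = 6 km; a point is covered iff (Δx)²+(Δy)² ≤ 6² = 36.
  Red (11, 3): covers {Alpha, Delta, Eta} → 290
  Blue (7, 4): covers {Alpha, Gamma, Epsilon, Zeta, Eta, Theta, Iota} → 510
  Green (6, 2): covers {Epsilon, Zeta, Eta, Iota} → 300
Maximum coverage at Blue: 510 households.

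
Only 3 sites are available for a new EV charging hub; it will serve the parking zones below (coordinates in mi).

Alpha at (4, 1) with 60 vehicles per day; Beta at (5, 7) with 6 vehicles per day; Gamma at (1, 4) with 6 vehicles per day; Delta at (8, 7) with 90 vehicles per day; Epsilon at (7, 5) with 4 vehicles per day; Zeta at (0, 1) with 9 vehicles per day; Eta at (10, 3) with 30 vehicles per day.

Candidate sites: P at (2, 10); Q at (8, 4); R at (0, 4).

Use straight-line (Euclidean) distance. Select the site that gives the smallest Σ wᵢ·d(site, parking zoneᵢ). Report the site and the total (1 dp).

Q, total 787.1 mi

Total weighted distance at each candidate:
  P (2, 10): total = 1649.0
  Q (8, 4): total = 787.1
  R (0, 4): total = 1466.7
Minimum is at Q with total 787.1 mi.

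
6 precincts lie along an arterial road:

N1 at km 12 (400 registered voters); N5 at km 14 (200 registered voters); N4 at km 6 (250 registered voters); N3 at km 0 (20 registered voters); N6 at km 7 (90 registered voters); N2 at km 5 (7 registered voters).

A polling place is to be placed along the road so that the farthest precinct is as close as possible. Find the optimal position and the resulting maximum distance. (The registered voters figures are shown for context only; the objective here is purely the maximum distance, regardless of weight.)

The 1-center on a line is the midpoint of the two extreme points: leftmost at 0, rightmost at 14.
Optimal location = (0 + 14)/2 = 7; maximum distance = (14 − 0)/2 = 7.

location 7, max distance 7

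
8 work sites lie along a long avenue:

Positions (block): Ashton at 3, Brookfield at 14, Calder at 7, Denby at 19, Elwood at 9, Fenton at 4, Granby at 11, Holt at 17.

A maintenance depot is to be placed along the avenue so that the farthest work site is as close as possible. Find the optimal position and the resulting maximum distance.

The 1-center on a line is the midpoint of the two extreme points: leftmost at 3, rightmost at 19.
Optimal location = (3 + 19)/2 = 11; maximum distance = (19 − 3)/2 = 8.

location 11, max distance 8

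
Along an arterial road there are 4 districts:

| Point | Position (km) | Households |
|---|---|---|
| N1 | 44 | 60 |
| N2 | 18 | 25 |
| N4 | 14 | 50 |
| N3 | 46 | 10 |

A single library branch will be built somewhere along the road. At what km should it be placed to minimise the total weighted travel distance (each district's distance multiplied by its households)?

x = 18

For a sum of weighted absolute distances on a line, the optimum is the weighted median (not the mean). Total weight W = 145; half-weight = 72.5.
Sort by position and accumulate weight:
  km 14 (N4, w=50) → cum 50
  km 18 (N2, w=25) → cum 75  ≥ 72.5 → median here
  km 44 (N1, w=60) → cum 135
  km 46 (N3, w=10) → cum 145
Optimal location: km 18.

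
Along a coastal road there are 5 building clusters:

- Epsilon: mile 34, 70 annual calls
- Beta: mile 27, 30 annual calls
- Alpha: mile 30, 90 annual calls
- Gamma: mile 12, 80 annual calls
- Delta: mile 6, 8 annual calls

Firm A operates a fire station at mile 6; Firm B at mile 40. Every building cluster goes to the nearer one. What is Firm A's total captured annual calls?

The indifferent point is the midpoint (6+40)/2 = 23; building clusters left of it (closer to Firm A at 6) go to Firm A, those right go to Firm B.
  Delta at 6 (w=8) → Firm A
  Gamma at 12 (w=80) → Firm A
  Beta at 27 (w=30) → Firm B
  Alpha at 30 (w=90) → Firm B
  Epsilon at 34 (w=70) → Firm B
Firm A captures 88; Firm B captures 190.

88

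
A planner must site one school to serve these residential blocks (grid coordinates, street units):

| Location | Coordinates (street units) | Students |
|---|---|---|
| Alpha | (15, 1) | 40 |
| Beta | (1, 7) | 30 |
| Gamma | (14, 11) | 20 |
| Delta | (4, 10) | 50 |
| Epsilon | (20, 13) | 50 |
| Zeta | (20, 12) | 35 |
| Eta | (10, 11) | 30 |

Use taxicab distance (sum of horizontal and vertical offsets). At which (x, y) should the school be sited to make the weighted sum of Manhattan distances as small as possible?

Manhattan distance separates: Σwᵢ(|x−xᵢ|+|y−yᵢ|) = Σwᵢ|x−xᵢ| + Σwᵢ|y−yᵢ|, so x and y are optimised independently as 1-D weighted medians.
Total weight W = 255; half = 127.5.
x-coordinate, sorted with cumulative weight:
  x=1 (Beta, w=30) cum 30
  x=4 (Delta, w=50) cum 80
  x=10 (Eta, w=30) cum 110
  x=14 (Gamma, w=20) cum 130  ← median
  x=15 (Alpha, w=40) cum 170
  x=20 (Epsilon, w=50) cum 220
  x=20 (Zeta, w=35) cum 255
⇒ x* = 14
y-coordinate, sorted with cumulative weight:
  y=1 (Alpha, w=40) cum 40
  y=7 (Beta, w=30) cum 70
  y=10 (Delta, w=50) cum 120
  y=11 (Gamma, w=20) cum 140  ← median
  y=11 (Eta, w=30) cum 170
  y=12 (Zeta, w=35) cum 205
  y=13 (Epsilon, w=50) cum 255
⇒ y* = 11

(14, 11)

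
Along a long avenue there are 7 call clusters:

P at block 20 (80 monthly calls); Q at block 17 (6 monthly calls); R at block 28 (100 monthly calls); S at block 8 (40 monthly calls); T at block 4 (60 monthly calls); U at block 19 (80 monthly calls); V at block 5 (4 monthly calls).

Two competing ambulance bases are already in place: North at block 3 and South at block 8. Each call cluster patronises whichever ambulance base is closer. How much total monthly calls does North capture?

64

The indifferent point is the midpoint (3+8)/2 = 5.5; call clusters left of it (closer to North at 3) go to North, those right go to South.
  T at 4 (w=60) → North
  V at 5 (w=4) → North
  S at 8 (w=40) → South
  Q at 17 (w=6) → South
  U at 19 (w=80) → South
  P at 20 (w=80) → South
  R at 28 (w=100) → South
North captures 64; South captures 306.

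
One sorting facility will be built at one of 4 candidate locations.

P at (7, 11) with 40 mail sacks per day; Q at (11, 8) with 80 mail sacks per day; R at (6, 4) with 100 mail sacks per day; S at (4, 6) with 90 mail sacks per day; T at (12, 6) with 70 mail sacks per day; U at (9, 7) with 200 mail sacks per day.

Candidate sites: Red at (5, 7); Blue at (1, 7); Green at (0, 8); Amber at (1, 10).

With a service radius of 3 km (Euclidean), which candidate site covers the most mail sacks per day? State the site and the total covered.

Coverage radius r = 3 km; a point is covered iff (Δx)²+(Δy)² ≤ 3² = 9.
  Red (5, 7): covers {S} → 90
  Blue (1, 7): covers {none} → 0
  Green (0, 8): covers {none} → 0
  Amber (1, 10): covers {none} → 0
Maximum coverage at Red: 90 mail sacks per day.

Red, covering 90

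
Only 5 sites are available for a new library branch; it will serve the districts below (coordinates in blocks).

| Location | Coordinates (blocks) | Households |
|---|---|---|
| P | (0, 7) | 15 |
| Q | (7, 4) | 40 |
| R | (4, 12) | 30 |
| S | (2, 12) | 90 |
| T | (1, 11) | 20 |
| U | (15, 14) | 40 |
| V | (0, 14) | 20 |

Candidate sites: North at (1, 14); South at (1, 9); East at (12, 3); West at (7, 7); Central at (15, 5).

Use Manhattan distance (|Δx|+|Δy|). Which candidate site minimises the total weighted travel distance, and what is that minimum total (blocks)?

Total weighted distance at each candidate:
  North (1, 14): total = 1820
  South (1, 9): total = 1945
  East (12, 3): total = 4100
  West (7, 7): total = 2445
  Central (15, 5): total = 4195
Minimum is at North with total 1820 blocks.

North, total 1820 blocks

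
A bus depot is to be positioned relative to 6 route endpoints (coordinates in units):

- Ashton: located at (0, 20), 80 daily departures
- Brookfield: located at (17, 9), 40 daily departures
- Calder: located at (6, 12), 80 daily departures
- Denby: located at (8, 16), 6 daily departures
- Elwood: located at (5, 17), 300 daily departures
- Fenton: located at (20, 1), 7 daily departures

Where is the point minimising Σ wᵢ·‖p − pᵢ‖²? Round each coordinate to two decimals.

The minimiser of Σwᵢ‖p−pᵢ‖² is the weighted centroid p* = (Σwᵢpᵢ)/(Σwᵢ).
Σwᵢ = 513.
Σwᵢxᵢ = 80·0 + 40·17 + 80·6 + 6·8 + 300·5 + 7·20 = 2848.
Σwᵢyᵢ = 80·20 + 40·9 + 80·12 + 6·16 + 300·17 + 7·1 = 8123.
x* = 2848/513 = 5.55, y* = 8123/513 = 15.83.

(5.55, 15.83)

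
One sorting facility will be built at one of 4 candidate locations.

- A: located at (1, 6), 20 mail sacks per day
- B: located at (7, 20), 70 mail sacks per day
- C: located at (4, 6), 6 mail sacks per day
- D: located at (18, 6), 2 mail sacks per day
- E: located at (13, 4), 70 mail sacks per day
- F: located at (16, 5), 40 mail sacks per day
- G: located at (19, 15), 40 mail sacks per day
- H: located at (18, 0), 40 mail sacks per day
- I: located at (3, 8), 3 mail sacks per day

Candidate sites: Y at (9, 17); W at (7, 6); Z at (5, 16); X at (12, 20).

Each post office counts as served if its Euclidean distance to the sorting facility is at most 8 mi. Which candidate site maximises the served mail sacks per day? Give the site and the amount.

W, covering 99

Coverage radius r = 8 mi; a point is covered iff (Δx)²+(Δy)² ≤ 8² = 64.
  Y (9, 17): covers {B} → 70
  W (7, 6): covers {A, C, E, I} → 99
  Z (5, 16): covers {B} → 70
  X (12, 20): covers {B} → 70
Maximum coverage at W: 99 mail sacks per day.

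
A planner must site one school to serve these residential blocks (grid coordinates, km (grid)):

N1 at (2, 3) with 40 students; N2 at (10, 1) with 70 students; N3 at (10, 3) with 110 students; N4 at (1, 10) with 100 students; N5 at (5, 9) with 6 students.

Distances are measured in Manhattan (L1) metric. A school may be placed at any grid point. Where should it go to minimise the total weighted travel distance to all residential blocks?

Manhattan distance separates: Σwᵢ(|x−xᵢ|+|y−yᵢ|) = Σwᵢ|x−xᵢ| + Σwᵢ|y−yᵢ|, so x and y are optimised independently as 1-D weighted medians.
Total weight W = 326; half = 163.
x-coordinate, sorted with cumulative weight:
  x=1 (N4, w=100) cum 100
  x=2 (N1, w=40) cum 140
  x=5 (N5, w=6) cum 146
  x=10 (N2, w=70) cum 216  ← median
  x=10 (N3, w=110) cum 326
⇒ x* = 10
y-coordinate, sorted with cumulative weight:
  y=1 (N2, w=70) cum 70
  y=3 (N1, w=40) cum 110
  y=3 (N3, w=110) cum 220  ← median
  y=9 (N5, w=6) cum 226
  y=10 (N4, w=100) cum 326
⇒ y* = 3

(10, 3)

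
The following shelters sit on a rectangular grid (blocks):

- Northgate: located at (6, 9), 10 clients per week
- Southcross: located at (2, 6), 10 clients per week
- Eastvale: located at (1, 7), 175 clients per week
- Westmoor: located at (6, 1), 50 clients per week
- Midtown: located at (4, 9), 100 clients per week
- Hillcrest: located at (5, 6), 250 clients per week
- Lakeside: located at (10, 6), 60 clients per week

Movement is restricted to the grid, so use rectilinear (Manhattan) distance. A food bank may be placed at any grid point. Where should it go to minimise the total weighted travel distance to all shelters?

Manhattan distance separates: Σwᵢ(|x−xᵢ|+|y−yᵢ|) = Σwᵢ|x−xᵢ| + Σwᵢ|y−yᵢ|, so x and y are optimised independently as 1-D weighted medians.
Total weight W = 655; half = 327.5.
x-coordinate, sorted with cumulative weight:
  x=1 (Eastvale, w=175) cum 175
  x=2 (Southcross, w=10) cum 185
  x=4 (Midtown, w=100) cum 285
  x=5 (Hillcrest, w=250) cum 535  ← median
  x=6 (Northgate, w=10) cum 545
  x=6 (Westmoor, w=50) cum 595
  x=10 (Lakeside, w=60) cum 655
⇒ x* = 5
y-coordinate, sorted with cumulative weight:
  y=1 (Westmoor, w=50) cum 50
  y=6 (Southcross, w=10) cum 60
  y=6 (Hillcrest, w=250) cum 310
  y=6 (Lakeside, w=60) cum 370  ← median
  y=7 (Eastvale, w=175) cum 545
  y=9 (Northgate, w=10) cum 555
  y=9 (Midtown, w=100) cum 655
⇒ y* = 6

(5, 6)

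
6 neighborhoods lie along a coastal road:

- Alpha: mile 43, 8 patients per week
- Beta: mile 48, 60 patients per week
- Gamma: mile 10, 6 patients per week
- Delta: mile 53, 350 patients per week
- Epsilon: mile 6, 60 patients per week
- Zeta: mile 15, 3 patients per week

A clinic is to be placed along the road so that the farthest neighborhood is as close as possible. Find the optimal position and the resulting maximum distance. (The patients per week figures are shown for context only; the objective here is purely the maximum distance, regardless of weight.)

The 1-center on a line is the midpoint of the two extreme points: leftmost at 6, rightmost at 53.
Optimal location = (6 + 53)/2 = 29.5; maximum distance = (53 − 6)/2 = 23.5.

location 29.5, max distance 23.5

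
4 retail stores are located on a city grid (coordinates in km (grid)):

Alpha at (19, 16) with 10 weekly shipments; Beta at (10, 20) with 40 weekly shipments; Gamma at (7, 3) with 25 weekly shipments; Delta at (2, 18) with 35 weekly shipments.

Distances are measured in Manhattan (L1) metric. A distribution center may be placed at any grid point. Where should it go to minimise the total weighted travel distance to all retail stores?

(7, 18)

Manhattan distance separates: Σwᵢ(|x−xᵢ|+|y−yᵢ|) = Σwᵢ|x−xᵢ| + Σwᵢ|y−yᵢ|, so x and y are optimised independently as 1-D weighted medians.
Total weight W = 110; half = 55.
x-coordinate, sorted with cumulative weight:
  x=2 (Delta, w=35) cum 35
  x=7 (Gamma, w=25) cum 60  ← median
  x=10 (Beta, w=40) cum 100
  x=19 (Alpha, w=10) cum 110
⇒ x* = 7
y-coordinate, sorted with cumulative weight:
  y=3 (Gamma, w=25) cum 25
  y=16 (Alpha, w=10) cum 35
  y=18 (Delta, w=35) cum 70  ← median
  y=20 (Beta, w=40) cum 110
⇒ y* = 18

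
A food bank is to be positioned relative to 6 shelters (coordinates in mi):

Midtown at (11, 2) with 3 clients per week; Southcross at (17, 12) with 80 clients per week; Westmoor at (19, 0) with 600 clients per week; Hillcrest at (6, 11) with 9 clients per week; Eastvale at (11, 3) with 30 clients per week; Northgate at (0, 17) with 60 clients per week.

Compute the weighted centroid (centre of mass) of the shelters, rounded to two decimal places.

The minimiser of Σwᵢ‖p−pᵢ‖² is the weighted centroid p* = (Σwᵢpᵢ)/(Σwᵢ).
Σwᵢ = 782.
Σwᵢxᵢ = 3·11 + 80·17 + 600·19 + 9·6 + 30·11 + 60·0 = 13177.
Σwᵢyᵢ = 3·2 + 80·12 + 600·0 + 9·11 + 30·3 + 60·17 = 2175.
x* = 13177/782 = 16.85, y* = 2175/782 = 2.78.

(16.85, 2.78)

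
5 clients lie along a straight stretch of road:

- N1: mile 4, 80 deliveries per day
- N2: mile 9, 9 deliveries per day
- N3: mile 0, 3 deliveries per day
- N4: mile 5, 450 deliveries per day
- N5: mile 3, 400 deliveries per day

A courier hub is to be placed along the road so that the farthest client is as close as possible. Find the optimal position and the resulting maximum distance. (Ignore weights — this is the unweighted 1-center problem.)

location 4.5, max distance 4.5

The 1-center on a line is the midpoint of the two extreme points: leftmost at 0, rightmost at 9.
Optimal location = (0 + 9)/2 = 4.5; maximum distance = (9 − 0)/2 = 4.5.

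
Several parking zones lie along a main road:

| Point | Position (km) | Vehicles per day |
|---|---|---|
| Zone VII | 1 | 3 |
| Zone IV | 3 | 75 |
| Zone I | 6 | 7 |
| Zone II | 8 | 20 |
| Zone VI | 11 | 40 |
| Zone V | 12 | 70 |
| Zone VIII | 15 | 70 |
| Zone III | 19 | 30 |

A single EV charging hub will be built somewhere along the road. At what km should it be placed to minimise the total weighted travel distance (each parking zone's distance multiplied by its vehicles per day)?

x = 12

For a sum of weighted absolute distances on a line, the optimum is the weighted median (not the mean). Total weight W = 315; half-weight = 157.5.
Sort by position and accumulate weight:
  km 1 (Zone VII, w=3) → cum 3
  km 3 (Zone IV, w=75) → cum 78
  km 6 (Zone I, w=7) → cum 85
  km 8 (Zone II, w=20) → cum 105
  km 11 (Zone VI, w=40) → cum 145
  km 12 (Zone V, w=70) → cum 215  ≥ 157.5 → median here
  km 15 (Zone VIII, w=70) → cum 285
  km 19 (Zone III, w=30) → cum 315
Optimal location: km 12.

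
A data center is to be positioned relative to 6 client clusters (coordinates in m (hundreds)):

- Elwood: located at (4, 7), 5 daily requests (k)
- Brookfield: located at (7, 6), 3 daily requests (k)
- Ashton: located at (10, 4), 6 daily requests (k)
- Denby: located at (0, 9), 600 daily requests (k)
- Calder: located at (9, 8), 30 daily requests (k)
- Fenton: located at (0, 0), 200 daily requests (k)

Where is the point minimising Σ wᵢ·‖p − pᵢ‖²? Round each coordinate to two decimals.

The minimiser of Σwᵢ‖p−pᵢ‖² is the weighted centroid p* = (Σwᵢpᵢ)/(Σwᵢ).
Σwᵢ = 844.
Σwᵢxᵢ = 5·4 + 3·7 + 6·10 + 600·0 + 30·9 + 200·0 = 371.
Σwᵢyᵢ = 5·7 + 3·6 + 6·4 + 600·9 + 30·8 + 200·0 = 5717.
x* = 371/844 = 0.44, y* = 5717/844 = 6.77.

(0.44, 6.77)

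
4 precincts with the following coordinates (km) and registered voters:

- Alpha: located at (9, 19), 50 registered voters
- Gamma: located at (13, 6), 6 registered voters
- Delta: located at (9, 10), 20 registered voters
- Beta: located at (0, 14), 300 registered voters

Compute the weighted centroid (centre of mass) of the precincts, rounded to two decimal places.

(1.88, 14.32)

The minimiser of Σwᵢ‖p−pᵢ‖² is the weighted centroid p* = (Σwᵢpᵢ)/(Σwᵢ).
Σwᵢ = 376.
Σwᵢxᵢ = 50·9 + 6·13 + 20·9 + 300·0 = 708.
Σwᵢyᵢ = 50·19 + 6·6 + 20·10 + 300·14 = 5386.
x* = 708/376 = 1.88, y* = 5386/376 = 14.32.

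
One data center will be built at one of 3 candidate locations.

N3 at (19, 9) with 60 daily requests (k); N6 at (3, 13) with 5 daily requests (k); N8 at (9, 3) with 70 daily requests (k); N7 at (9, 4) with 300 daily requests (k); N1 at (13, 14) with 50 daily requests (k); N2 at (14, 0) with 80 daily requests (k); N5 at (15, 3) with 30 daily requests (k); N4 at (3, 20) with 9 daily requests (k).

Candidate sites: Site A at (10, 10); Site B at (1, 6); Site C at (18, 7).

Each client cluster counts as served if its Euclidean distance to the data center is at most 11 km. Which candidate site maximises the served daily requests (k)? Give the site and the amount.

Site A, covering 595

Coverage radius r = 11 km; a point is covered iff (Δx)²+(Δy)² ≤ 11² = 121.
  Site A (10, 10): covers {N3, N6, N8, N7, N1, N2, N5} → 595
  Site B (1, 6): covers {N6, N8, N7} → 375
  Site C (18, 7): covers {N3, N8, N7, N1, N2, N5} → 590
Maximum coverage at Site A: 595 daily requests (k).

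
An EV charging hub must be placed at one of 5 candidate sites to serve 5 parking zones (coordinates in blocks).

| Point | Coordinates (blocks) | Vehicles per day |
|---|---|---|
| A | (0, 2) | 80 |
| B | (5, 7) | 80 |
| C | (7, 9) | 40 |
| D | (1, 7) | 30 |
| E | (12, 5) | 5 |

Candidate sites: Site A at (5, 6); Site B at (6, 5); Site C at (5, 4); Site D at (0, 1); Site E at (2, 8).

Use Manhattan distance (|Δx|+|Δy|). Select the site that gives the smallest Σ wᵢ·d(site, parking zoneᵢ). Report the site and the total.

Site A, total 1190 blocks

Total weighted distance at each candidate:
  Site A (5, 6): total = 1190
  Site B (6, 5): total = 1400
  Site C (5, 4): total = 1330
  Site D (0, 1): total = 1850
  Site E (2, 8): total = 1325
Minimum is at Site A with total 1190 blocks.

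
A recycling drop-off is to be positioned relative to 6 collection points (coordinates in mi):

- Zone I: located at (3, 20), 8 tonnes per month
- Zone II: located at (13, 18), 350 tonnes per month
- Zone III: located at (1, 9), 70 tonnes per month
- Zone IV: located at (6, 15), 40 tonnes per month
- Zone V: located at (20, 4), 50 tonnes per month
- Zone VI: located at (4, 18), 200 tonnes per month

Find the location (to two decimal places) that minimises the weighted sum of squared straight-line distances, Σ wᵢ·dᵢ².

The minimiser of Σwᵢ‖p−pᵢ‖² is the weighted centroid p* = (Σwᵢpᵢ)/(Σwᵢ).
Σwᵢ = 718.
Σwᵢxᵢ = 8·3 + 350·13 + 70·1 + 40·6 + 50·20 + 200·4 = 6684.
Σwᵢyᵢ = 8·20 + 350·18 + 70·9 + 40·15 + 50·4 + 200·18 = 11490.
x* = 6684/718 = 9.31, y* = 11490/718 = 16.00.

(9.31, 16.00)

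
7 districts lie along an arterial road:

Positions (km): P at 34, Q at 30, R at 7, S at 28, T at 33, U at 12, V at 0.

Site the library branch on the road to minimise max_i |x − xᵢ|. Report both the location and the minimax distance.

location 17, max distance 17

The 1-center on a line is the midpoint of the two extreme points: leftmost at 0, rightmost at 34.
Optimal location = (0 + 34)/2 = 17; maximum distance = (34 − 0)/2 = 17.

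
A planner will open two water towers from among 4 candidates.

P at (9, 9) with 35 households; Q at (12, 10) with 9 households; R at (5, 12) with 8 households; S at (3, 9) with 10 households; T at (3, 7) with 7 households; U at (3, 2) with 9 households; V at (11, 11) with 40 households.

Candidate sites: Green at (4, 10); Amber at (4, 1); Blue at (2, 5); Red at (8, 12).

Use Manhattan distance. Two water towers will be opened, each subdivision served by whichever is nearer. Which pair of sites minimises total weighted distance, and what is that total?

{Blue, Red}, total 485

Evaluate every pair (each demand assigned to the nearer of the two):
  {Blue, Red}: total = 485
  {Green, Red}: total = 507
  {Amber, Red}: total = 525
  {Green, Amber}: total = 692
  {Green, Blue}: total = 703
  {Amber, Blue}: total = 1289
Best pair: {Blue, Red} with total 485.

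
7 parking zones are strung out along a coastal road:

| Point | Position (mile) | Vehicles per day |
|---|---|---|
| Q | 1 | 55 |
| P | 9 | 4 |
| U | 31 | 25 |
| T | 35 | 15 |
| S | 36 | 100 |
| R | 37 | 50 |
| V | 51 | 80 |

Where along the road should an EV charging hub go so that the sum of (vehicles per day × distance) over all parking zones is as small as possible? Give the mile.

For a sum of weighted absolute distances on a line, the optimum is the weighted median (not the mean). Total weight W = 329; half-weight = 164.5.
Sort by position and accumulate weight:
  mile 1 (Q, w=55) → cum 55
  mile 9 (P, w=4) → cum 59
  mile 31 (U, w=25) → cum 84
  mile 35 (T, w=15) → cum 99
  mile 36 (S, w=100) → cum 199  ≥ 164.5 → median here
  mile 37 (R, w=50) → cum 249
  mile 51 (V, w=80) → cum 329
Optimal location: mile 36.

x = 36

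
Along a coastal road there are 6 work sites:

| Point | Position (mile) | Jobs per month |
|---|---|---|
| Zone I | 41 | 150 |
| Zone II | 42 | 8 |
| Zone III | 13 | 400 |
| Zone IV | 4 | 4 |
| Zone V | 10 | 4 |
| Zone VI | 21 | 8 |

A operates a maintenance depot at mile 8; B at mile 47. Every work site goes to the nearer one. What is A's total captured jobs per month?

The indifferent point is the midpoint (8+47)/2 = 27.5; work sites left of it (closer to A at 8) go to A, those right go to B.
  Zone IV at 4 (w=4) → A
  Zone V at 10 (w=4) → A
  Zone III at 13 (w=400) → A
  Zone VI at 21 (w=8) → A
  Zone I at 41 (w=150) → B
  Zone II at 42 (w=8) → B
A captures 416; B captures 158.

416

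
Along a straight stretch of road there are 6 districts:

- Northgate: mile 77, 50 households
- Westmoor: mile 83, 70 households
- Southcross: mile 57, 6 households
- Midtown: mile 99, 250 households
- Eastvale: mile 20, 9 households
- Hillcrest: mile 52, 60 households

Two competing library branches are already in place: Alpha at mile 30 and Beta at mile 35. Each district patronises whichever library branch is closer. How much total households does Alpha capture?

The indifferent point is the midpoint (30+35)/2 = 32.5; districts left of it (closer to Alpha at 30) go to Alpha, those right go to Beta.
  Eastvale at 20 (w=9) → Alpha
  Hillcrest at 52 (w=60) → Beta
  Southcross at 57 (w=6) → Beta
  Northgate at 77 (w=50) → Beta
  Westmoor at 83 (w=70) → Beta
  Midtown at 99 (w=250) → Beta
Alpha captures 9; Beta captures 436.

9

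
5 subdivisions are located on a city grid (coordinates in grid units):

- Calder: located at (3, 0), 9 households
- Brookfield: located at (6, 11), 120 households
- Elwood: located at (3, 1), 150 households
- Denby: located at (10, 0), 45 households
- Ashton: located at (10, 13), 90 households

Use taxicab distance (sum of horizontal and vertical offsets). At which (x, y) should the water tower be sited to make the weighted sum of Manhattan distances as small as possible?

(6, 11)

Manhattan distance separates: Σwᵢ(|x−xᵢ|+|y−yᵢ|) = Σwᵢ|x−xᵢ| + Σwᵢ|y−yᵢ|, so x and y are optimised independently as 1-D weighted medians.
Total weight W = 414; half = 207.
x-coordinate, sorted with cumulative weight:
  x=3 (Calder, w=9) cum 9
  x=3 (Elwood, w=150) cum 159
  x=6 (Brookfield, w=120) cum 279  ← median
  x=10 (Denby, w=45) cum 324
  x=10 (Ashton, w=90) cum 414
⇒ x* = 6
y-coordinate, sorted with cumulative weight:
  y=0 (Calder, w=9) cum 9
  y=0 (Denby, w=45) cum 54
  y=1 (Elwood, w=150) cum 204
  y=11 (Brookfield, w=120) cum 324  ← median
  y=13 (Ashton, w=90) cum 414
⇒ y* = 11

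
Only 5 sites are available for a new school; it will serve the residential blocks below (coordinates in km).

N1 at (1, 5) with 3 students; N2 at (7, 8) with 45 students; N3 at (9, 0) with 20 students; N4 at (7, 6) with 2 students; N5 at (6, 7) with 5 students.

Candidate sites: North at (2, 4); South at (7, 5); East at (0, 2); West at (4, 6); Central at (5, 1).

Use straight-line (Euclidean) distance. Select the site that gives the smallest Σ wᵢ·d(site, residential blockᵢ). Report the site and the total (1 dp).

South, total 273.9 km

Total weighted distance at each candidate:
  North (2, 4): total = 489.4
  South (7, 5): total = 273.9
  East (0, 2): total = 663.9
  West (4, 6): total = 345.1
  Central (5, 1): total = 468.2
Minimum is at South with total 273.9 km.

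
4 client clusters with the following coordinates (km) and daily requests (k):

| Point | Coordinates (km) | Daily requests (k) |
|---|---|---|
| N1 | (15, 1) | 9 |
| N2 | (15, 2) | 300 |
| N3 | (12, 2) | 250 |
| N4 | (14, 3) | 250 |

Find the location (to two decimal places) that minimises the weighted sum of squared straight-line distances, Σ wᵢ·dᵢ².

(13.76, 2.30)

The minimiser of Σwᵢ‖p−pᵢ‖² is the weighted centroid p* = (Σwᵢpᵢ)/(Σwᵢ).
Σwᵢ = 809.
Σwᵢxᵢ = 9·15 + 300·15 + 250·12 + 250·14 = 11135.
Σwᵢyᵢ = 9·1 + 300·2 + 250·2 + 250·3 = 1859.
x* = 11135/809 = 13.76, y* = 1859/809 = 2.30.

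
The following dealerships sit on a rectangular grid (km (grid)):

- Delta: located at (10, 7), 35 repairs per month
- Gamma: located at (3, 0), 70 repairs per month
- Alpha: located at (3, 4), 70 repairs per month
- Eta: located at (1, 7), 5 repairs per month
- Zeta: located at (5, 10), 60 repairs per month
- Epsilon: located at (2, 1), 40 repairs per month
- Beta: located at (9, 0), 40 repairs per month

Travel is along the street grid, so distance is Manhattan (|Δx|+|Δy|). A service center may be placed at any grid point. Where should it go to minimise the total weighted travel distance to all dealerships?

Manhattan distance separates: Σwᵢ(|x−xᵢ|+|y−yᵢ|) = Σwᵢ|x−xᵢ| + Σwᵢ|y−yᵢ|, so x and y are optimised independently as 1-D weighted medians.
Total weight W = 320; half = 160.
x-coordinate, sorted with cumulative weight:
  x=1 (Eta, w=5) cum 5
  x=2 (Epsilon, w=40) cum 45
  x=3 (Gamma, w=70) cum 115
  x=3 (Alpha, w=70) cum 185  ← median
  x=5 (Zeta, w=60) cum 245
  x=9 (Beta, w=40) cum 285
  x=10 (Delta, w=35) cum 320
⇒ x* = 3
y-coordinate, sorted with cumulative weight:
  y=0 (Gamma, w=70) cum 70
  y=0 (Beta, w=40) cum 110
  y=1 (Epsilon, w=40) cum 150
  y=4 (Alpha, w=70) cum 220  ← median
  y=7 (Delta, w=35) cum 255
  y=7 (Eta, w=5) cum 260
  y=10 (Zeta, w=60) cum 320
⇒ y* = 4

(3, 4)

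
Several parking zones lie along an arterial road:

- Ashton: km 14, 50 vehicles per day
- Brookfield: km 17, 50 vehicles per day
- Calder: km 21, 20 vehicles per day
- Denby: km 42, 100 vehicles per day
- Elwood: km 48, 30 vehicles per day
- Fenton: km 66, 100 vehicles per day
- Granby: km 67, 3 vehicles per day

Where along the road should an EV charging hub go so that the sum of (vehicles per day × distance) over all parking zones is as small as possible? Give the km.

For a sum of weighted absolute distances on a line, the optimum is the weighted median (not the mean). Total weight W = 353; half-weight = 176.5.
Sort by position and accumulate weight:
  km 14 (Ashton, w=50) → cum 50
  km 17 (Brookfield, w=50) → cum 100
  km 21 (Calder, w=20) → cum 120
  km 42 (Denby, w=100) → cum 220  ≥ 176.5 → median here
  km 48 (Elwood, w=30) → cum 250
  km 66 (Fenton, w=100) → cum 350
  km 67 (Granby, w=3) → cum 353
Optimal location: km 42.

x = 42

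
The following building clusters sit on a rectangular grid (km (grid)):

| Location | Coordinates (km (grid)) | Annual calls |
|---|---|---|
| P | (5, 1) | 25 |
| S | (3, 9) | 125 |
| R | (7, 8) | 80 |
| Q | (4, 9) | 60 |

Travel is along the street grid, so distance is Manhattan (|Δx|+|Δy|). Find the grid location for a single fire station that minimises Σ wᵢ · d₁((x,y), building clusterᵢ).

Manhattan distance separates: Σwᵢ(|x−xᵢ|+|y−yᵢ|) = Σwᵢ|x−xᵢ| + Σwᵢ|y−yᵢ|, so x and y are optimised independently as 1-D weighted medians.
Total weight W = 290; half = 145.
x-coordinate, sorted with cumulative weight:
  x=3 (S, w=125) cum 125
  x=4 (Q, w=60) cum 185  ← median
  x=5 (P, w=25) cum 210
  x=7 (R, w=80) cum 290
⇒ x* = 4
y-coordinate, sorted with cumulative weight:
  y=1 (P, w=25) cum 25
  y=8 (R, w=80) cum 105
  y=9 (S, w=125) cum 230  ← median
  y=9 (Q, w=60) cum 290
⇒ y* = 9

(4, 9)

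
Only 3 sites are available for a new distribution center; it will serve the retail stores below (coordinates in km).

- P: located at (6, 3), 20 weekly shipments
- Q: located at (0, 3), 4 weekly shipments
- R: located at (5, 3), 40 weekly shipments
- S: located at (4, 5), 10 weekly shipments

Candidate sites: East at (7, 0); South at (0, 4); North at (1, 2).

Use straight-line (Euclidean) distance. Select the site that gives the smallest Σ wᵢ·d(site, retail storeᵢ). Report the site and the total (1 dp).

East, total 296.2 km

Total weighted distance at each candidate:
  East (7, 0): total = 296.2
  South (0, 4): total = 370.8
  North (1, 2): total = 315.0
Minimum is at East with total 296.2 km.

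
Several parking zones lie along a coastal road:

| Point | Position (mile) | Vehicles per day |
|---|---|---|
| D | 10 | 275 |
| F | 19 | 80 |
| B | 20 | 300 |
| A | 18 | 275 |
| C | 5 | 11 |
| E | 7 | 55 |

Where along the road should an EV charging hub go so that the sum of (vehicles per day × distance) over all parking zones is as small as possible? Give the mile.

x = 18

For a sum of weighted absolute distances on a line, the optimum is the weighted median (not the mean). Total weight W = 996; half-weight = 498.
Sort by position and accumulate weight:
  mile 5 (C, w=11) → cum 11
  mile 7 (E, w=55) → cum 66
  mile 10 (D, w=275) → cum 341
  mile 18 (A, w=275) → cum 616  ≥ 498 → median here
  mile 19 (F, w=80) → cum 696
  mile 20 (B, w=300) → cum 996
Optimal location: mile 18.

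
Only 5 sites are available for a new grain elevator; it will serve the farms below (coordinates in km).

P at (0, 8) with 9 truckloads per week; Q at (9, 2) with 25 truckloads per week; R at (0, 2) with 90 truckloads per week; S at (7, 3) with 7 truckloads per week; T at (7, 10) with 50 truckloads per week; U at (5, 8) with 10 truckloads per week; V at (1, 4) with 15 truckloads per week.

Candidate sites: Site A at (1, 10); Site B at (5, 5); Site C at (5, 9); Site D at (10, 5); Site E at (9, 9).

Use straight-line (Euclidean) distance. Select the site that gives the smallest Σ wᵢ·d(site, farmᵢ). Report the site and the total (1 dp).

Total weighted distance at each candidate:
  Site A (1, 10): total = 1527.8
  Site B (5, 5): total = 1083.2
  Site C (5, 9): total = 1283.8
  Site D (10, 5): total = 1623.6
  Site E (9, 9): total = 1621.5
Minimum is at Site B with total 1083.2 km.

Site B, total 1083.2 km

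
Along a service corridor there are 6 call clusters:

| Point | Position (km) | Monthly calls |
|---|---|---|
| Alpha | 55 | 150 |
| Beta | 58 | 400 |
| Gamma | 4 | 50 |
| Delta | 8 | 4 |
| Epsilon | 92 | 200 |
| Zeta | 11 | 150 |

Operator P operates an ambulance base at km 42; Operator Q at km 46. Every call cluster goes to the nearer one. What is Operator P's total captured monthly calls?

The indifferent point is the midpoint (42+46)/2 = 44; call clusters left of it (closer to Operator P at 42) go to Operator P, those right go to Operator Q.
  Gamma at 4 (w=50) → Operator P
  Delta at 8 (w=4) → Operator P
  Zeta at 11 (w=150) → Operator P
  Alpha at 55 (w=150) → Operator Q
  Beta at 58 (w=400) → Operator Q
  Epsilon at 92 (w=200) → Operator Q
Operator P captures 204; Operator Q captures 750.

204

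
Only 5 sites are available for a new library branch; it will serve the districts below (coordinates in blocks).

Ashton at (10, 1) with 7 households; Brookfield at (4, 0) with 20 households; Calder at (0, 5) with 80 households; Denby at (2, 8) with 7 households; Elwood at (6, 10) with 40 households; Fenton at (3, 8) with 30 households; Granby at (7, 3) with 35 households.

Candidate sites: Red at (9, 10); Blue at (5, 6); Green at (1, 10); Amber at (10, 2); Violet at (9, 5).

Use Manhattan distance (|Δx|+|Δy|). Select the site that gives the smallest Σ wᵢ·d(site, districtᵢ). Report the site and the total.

Blue, total 1220 blocks

Total weighted distance at each candidate:
  Red (9, 10): total = 2228
  Blue (5, 6): total = 1220
  Green (1, 10): total = 1662
  Amber (10, 2): total = 2315
  Violet (9, 5): total = 1755
Minimum is at Blue with total 1220 blocks.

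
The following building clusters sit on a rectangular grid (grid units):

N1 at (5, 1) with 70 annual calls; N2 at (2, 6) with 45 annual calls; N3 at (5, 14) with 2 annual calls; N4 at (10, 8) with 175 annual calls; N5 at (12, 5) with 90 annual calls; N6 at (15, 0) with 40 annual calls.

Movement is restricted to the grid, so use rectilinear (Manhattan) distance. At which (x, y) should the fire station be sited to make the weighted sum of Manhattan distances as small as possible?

Manhattan distance separates: Σwᵢ(|x−xᵢ|+|y−yᵢ|) = Σwᵢ|x−xᵢ| + Σwᵢ|y−yᵢ|, so x and y are optimised independently as 1-D weighted medians.
Total weight W = 422; half = 211.
x-coordinate, sorted with cumulative weight:
  x=2 (N2, w=45) cum 45
  x=5 (N1, w=70) cum 115
  x=5 (N3, w=2) cum 117
  x=10 (N4, w=175) cum 292  ← median
  x=12 (N5, w=90) cum 382
  x=15 (N6, w=40) cum 422
⇒ x* = 10
y-coordinate, sorted with cumulative weight:
  y=0 (N6, w=40) cum 40
  y=1 (N1, w=70) cum 110
  y=5 (N5, w=90) cum 200
  y=6 (N2, w=45) cum 245  ← median
  y=8 (N4, w=175) cum 420
  y=14 (N3, w=2) cum 422
⇒ y* = 6

(10, 6)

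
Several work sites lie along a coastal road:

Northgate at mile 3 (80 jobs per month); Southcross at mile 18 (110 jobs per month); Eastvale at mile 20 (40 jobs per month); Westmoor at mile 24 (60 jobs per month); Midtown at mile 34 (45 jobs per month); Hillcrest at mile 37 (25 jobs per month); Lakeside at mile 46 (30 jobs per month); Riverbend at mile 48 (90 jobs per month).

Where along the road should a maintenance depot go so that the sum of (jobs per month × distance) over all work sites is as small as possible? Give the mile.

x = 24

For a sum of weighted absolute distances on a line, the optimum is the weighted median (not the mean). Total weight W = 480; half-weight = 240.
Sort by position and accumulate weight:
  mile 3 (Northgate, w=80) → cum 80
  mile 18 (Southcross, w=110) → cum 190
  mile 20 (Eastvale, w=40) → cum 230
  mile 24 (Westmoor, w=60) → cum 290  ≥ 240 → median here
  mile 34 (Midtown, w=45) → cum 335
  mile 37 (Hillcrest, w=25) → cum 360
  mile 46 (Lakeside, w=30) → cum 390
  mile 48 (Riverbend, w=90) → cum 480
Optimal location: mile 24.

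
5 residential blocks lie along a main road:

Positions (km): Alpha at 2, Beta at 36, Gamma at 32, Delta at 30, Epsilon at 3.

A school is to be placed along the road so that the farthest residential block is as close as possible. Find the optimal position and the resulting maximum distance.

location 19, max distance 17

The 1-center on a line is the midpoint of the two extreme points: leftmost at 2, rightmost at 36.
Optimal location = (2 + 36)/2 = 19; maximum distance = (36 − 2)/2 = 17.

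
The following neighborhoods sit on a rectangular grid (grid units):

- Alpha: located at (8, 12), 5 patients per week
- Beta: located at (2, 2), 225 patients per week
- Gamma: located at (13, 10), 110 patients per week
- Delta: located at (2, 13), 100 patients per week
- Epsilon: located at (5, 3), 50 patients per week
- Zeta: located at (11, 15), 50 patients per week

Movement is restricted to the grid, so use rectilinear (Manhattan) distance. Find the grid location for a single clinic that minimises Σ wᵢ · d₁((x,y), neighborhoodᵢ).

(2, 3)

Manhattan distance separates: Σwᵢ(|x−xᵢ|+|y−yᵢ|) = Σwᵢ|x−xᵢ| + Σwᵢ|y−yᵢ|, so x and y are optimised independently as 1-D weighted medians.
Total weight W = 540; half = 270.
x-coordinate, sorted with cumulative weight:
  x=2 (Beta, w=225) cum 225
  x=2 (Delta, w=100) cum 325  ← median
  x=5 (Epsilon, w=50) cum 375
  x=8 (Alpha, w=5) cum 380
  x=11 (Zeta, w=50) cum 430
  x=13 (Gamma, w=110) cum 540
⇒ x* = 2
y-coordinate, sorted with cumulative weight:
  y=2 (Beta, w=225) cum 225
  y=3 (Epsilon, w=50) cum 275  ← median
  y=10 (Gamma, w=110) cum 385
  y=12 (Alpha, w=5) cum 390
  y=13 (Delta, w=100) cum 490
  y=15 (Zeta, w=50) cum 540
⇒ y* = 3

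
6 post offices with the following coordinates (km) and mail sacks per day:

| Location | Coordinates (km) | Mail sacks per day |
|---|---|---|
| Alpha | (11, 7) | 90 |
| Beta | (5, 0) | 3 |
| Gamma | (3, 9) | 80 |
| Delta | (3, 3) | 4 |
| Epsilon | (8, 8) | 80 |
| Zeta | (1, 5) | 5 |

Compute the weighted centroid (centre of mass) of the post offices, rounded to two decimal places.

(7.26, 7.74)

The minimiser of Σwᵢ‖p−pᵢ‖² is the weighted centroid p* = (Σwᵢpᵢ)/(Σwᵢ).
Σwᵢ = 262.
Σwᵢxᵢ = 90·11 + 3·5 + 80·3 + 4·3 + 80·8 + 5·1 = 1902.
Σwᵢyᵢ = 90·7 + 3·0 + 80·9 + 4·3 + 80·8 + 5·5 = 2027.
x* = 1902/262 = 7.26, y* = 2027/262 = 7.74.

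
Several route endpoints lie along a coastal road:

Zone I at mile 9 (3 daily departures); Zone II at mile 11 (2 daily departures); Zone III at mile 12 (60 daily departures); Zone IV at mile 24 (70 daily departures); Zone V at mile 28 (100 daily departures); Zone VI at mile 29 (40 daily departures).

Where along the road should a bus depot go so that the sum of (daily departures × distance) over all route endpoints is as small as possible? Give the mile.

x = 28

For a sum of weighted absolute distances on a line, the optimum is the weighted median (not the mean). Total weight W = 275; half-weight = 137.5.
Sort by position and accumulate weight:
  mile 9 (Zone I, w=3) → cum 3
  mile 11 (Zone II, w=2) → cum 5
  mile 12 (Zone III, w=60) → cum 65
  mile 24 (Zone IV, w=70) → cum 135
  mile 28 (Zone V, w=100) → cum 235  ≥ 137.5 → median here
  mile 29 (Zone VI, w=40) → cum 275
Optimal location: mile 28.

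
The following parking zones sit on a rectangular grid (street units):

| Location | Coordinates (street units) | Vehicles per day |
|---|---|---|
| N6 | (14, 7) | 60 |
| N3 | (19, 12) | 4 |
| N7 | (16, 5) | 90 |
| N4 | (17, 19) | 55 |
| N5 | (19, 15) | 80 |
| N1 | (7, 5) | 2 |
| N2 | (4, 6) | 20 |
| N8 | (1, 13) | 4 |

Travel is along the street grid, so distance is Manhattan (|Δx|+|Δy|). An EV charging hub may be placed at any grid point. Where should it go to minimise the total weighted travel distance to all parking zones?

(16, 7)

Manhattan distance separates: Σwᵢ(|x−xᵢ|+|y−yᵢ|) = Σwᵢ|x−xᵢ| + Σwᵢ|y−yᵢ|, so x and y are optimised independently as 1-D weighted medians.
Total weight W = 315; half = 157.5.
x-coordinate, sorted with cumulative weight:
  x=1 (N8, w=4) cum 4
  x=4 (N2, w=20) cum 24
  x=7 (N1, w=2) cum 26
  x=14 (N6, w=60) cum 86
  x=16 (N7, w=90) cum 176  ← median
  x=17 (N4, w=55) cum 231
  x=19 (N3, w=4) cum 235
  x=19 (N5, w=80) cum 315
⇒ x* = 16
y-coordinate, sorted with cumulative weight:
  y=5 (N7, w=90) cum 90
  y=5 (N1, w=2) cum 92
  y=6 (N2, w=20) cum 112
  y=7 (N6, w=60) cum 172  ← median
  y=12 (N3, w=4) cum 176
  y=13 (N8, w=4) cum 180
  y=15 (N5, w=80) cum 260
  y=19 (N4, w=55) cum 315
⇒ y* = 7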